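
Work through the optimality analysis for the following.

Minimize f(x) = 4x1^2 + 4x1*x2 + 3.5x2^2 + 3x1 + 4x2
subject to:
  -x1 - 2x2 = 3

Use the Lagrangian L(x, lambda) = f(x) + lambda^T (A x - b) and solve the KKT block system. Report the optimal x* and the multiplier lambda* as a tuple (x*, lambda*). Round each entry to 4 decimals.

Form the Lagrangian:
  L(x, lambda) = (1/2) x^T Q x + c^T x + lambda^T (A x - b)
Stationarity (grad_x L = 0): Q x + c + A^T lambda = 0.
Primal feasibility: A x = b.

This gives the KKT block system:
  [ Q   A^T ] [ x     ]   [-c ]
  [ A    0  ] [ lambda ] = [ b ]

Solving the linear system:
  x*      = (-0.0435, -1.4783)
  lambda* = (-3.2609)
  f(x*)   = 1.8696

x* = (-0.0435, -1.4783), lambda* = (-3.2609)


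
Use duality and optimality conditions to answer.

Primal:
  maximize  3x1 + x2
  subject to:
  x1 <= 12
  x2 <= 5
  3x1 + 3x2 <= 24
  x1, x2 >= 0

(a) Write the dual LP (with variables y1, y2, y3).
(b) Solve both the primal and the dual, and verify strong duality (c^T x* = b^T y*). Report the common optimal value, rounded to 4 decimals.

The standard primal-dual pair for 'max c^T x s.t. A x <= b, x >= 0' is:
  Dual:  min b^T y  s.t.  A^T y >= c,  y >= 0.

So the dual LP is:
  minimize  12y1 + 5y2 + 24y3
  subject to:
    y1 + 3y3 >= 3
    y2 + 3y3 >= 1
    y1, y2, y3 >= 0

Solving the primal: x* = (8, 0).
  primal value c^T x* = 24.
Solving the dual: y* = (0, 0, 1).
  dual value b^T y* = 24.
Strong duality: c^T x* = b^T y*. Confirmed.

24


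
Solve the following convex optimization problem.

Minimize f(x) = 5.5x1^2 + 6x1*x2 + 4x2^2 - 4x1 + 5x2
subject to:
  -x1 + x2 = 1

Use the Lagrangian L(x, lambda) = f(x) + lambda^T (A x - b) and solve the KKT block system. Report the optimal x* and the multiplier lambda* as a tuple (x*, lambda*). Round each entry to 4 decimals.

Form the Lagrangian:
  L(x, lambda) = (1/2) x^T Q x + c^T x + lambda^T (A x - b)
Stationarity (grad_x L = 0): Q x + c + A^T lambda = 0.
Primal feasibility: A x = b.

This gives the KKT block system:
  [ Q   A^T ] [ x     ]   [-c ]
  [ A    0  ] [ lambda ] = [ b ]

Solving the linear system:
  x*      = (-0.4839, 0.5161)
  lambda* = (-6.2258)
  f(x*)   = 5.371

x* = (-0.4839, 0.5161), lambda* = (-6.2258)


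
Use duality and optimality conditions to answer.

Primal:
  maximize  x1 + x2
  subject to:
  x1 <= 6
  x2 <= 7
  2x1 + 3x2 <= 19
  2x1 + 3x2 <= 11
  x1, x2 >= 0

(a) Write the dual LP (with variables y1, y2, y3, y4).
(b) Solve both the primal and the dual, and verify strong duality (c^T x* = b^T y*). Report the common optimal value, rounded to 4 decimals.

The standard primal-dual pair for 'max c^T x s.t. A x <= b, x >= 0' is:
  Dual:  min b^T y  s.t.  A^T y >= c,  y >= 0.

So the dual LP is:
  minimize  6y1 + 7y2 + 19y3 + 11y4
  subject to:
    y1 + 2y3 + 2y4 >= 1
    y2 + 3y3 + 3y4 >= 1
    y1, y2, y3, y4 >= 0

Solving the primal: x* = (5.5, 0).
  primal value c^T x* = 5.5.
Solving the dual: y* = (0, 0, 0, 0.5).
  dual value b^T y* = 5.5.
Strong duality: c^T x* = b^T y*. Confirmed.

5.5


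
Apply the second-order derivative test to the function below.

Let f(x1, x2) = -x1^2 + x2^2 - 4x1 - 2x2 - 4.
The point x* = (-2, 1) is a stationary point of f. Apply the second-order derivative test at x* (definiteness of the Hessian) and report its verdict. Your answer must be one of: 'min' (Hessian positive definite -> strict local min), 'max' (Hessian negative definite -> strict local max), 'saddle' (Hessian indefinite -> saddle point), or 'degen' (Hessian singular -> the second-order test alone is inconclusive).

Compute the Hessian H = grad^2 f:
  H = [[-2, 0], [0, 2]]
Verify stationarity: grad f(x*) = H x* + g = (0, 0).
Eigenvalues of H: -2, 2.
Eigenvalues have mixed signs, so H is indefinite -> x* is a saddle point.

saddle


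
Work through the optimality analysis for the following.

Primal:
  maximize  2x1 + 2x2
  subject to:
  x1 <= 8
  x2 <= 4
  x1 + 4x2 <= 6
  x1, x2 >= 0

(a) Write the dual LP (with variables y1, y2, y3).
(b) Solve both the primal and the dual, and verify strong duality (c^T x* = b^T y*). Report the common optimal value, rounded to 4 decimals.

The standard primal-dual pair for 'max c^T x s.t. A x <= b, x >= 0' is:
  Dual:  min b^T y  s.t.  A^T y >= c,  y >= 0.

So the dual LP is:
  minimize  8y1 + 4y2 + 6y3
  subject to:
    y1 + y3 >= 2
    y2 + 4y3 >= 2
    y1, y2, y3 >= 0

Solving the primal: x* = (6, 0).
  primal value c^T x* = 12.
Solving the dual: y* = (0, 0, 2).
  dual value b^T y* = 12.
Strong duality: c^T x* = b^T y*. Confirmed.

12


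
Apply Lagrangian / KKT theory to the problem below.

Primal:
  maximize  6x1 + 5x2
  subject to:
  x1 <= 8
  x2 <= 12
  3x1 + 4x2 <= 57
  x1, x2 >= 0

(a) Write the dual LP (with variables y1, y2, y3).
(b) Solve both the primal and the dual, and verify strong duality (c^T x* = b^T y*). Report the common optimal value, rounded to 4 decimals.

The standard primal-dual pair for 'max c^T x s.t. A x <= b, x >= 0' is:
  Dual:  min b^T y  s.t.  A^T y >= c,  y >= 0.

So the dual LP is:
  minimize  8y1 + 12y2 + 57y3
  subject to:
    y1 + 3y3 >= 6
    y2 + 4y3 >= 5
    y1, y2, y3 >= 0

Solving the primal: x* = (8, 8.25).
  primal value c^T x* = 89.25.
Solving the dual: y* = (2.25, 0, 1.25).
  dual value b^T y* = 89.25.
Strong duality: c^T x* = b^T y*. Confirmed.

89.25


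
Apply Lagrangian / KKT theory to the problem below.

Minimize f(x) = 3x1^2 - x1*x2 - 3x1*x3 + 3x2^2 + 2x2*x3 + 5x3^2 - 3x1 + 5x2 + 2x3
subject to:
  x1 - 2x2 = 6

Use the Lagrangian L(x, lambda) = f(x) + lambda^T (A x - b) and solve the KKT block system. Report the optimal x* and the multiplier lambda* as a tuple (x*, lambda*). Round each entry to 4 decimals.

Form the Lagrangian:
  L(x, lambda) = (1/2) x^T Q x + c^T x + lambda^T (A x - b)
Stationarity (grad_x L = 0): Q x + c + A^T lambda = 0.
Primal feasibility: A x = b.

This gives the KKT block system:
  [ Q   A^T ] [ x     ]   [-c ]
  [ A    0  ] [ lambda ] = [ b ]

Solving the linear system:
  x*      = (1.1967, -2.4016, 0.6393)
  lambda* = (-4.6639)
  f(x*)   = 6.832

x* = (1.1967, -2.4016, 0.6393), lambda* = (-4.6639)


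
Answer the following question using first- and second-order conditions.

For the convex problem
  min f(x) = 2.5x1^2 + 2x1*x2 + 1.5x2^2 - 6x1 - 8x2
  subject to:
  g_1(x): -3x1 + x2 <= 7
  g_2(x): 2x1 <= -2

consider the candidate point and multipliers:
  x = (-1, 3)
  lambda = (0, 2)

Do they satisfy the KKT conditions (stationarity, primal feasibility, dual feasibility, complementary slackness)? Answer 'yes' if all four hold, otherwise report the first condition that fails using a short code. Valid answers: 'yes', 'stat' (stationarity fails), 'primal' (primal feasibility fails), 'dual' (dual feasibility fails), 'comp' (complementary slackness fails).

Gradient of f: grad f(x) = Q x + c = (-5, -1)
Constraint values g_i(x) = a_i^T x - b_i:
  g_1((-1, 3)) = -1
  g_2((-1, 3)) = 0
Stationarity residual: grad f(x) + sum_i lambda_i a_i = (-1, -1)
  -> stationarity FAILS
Primal feasibility (all g_i <= 0): OK
Dual feasibility (all lambda_i >= 0): OK
Complementary slackness (lambda_i * g_i(x) = 0 for all i): OK

Verdict: the first failing condition is stationarity -> stat.

stat


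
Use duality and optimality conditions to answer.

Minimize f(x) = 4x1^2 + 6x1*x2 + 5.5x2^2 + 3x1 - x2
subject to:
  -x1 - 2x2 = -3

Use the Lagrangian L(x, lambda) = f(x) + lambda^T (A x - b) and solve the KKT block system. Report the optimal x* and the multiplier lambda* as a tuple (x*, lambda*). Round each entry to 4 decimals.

Form the Lagrangian:
  L(x, lambda) = (1/2) x^T Q x + c^T x + lambda^T (A x - b)
Stationarity (grad_x L = 0): Q x + c + A^T lambda = 0.
Primal feasibility: A x = b.

This gives the KKT block system:
  [ Q   A^T ] [ x     ]   [-c ]
  [ A    0  ] [ lambda ] = [ b ]

Solving the linear system:
  x*      = (-0.8947, 1.9474)
  lambda* = (7.5263)
  f(x*)   = 8.9737

x* = (-0.8947, 1.9474), lambda* = (7.5263)


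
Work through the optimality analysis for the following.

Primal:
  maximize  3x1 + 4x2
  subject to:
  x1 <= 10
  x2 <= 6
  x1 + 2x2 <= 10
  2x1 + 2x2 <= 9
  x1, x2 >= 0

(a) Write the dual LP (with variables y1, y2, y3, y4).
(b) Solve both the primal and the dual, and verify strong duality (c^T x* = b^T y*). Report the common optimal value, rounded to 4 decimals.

The standard primal-dual pair for 'max c^T x s.t. A x <= b, x >= 0' is:
  Dual:  min b^T y  s.t.  A^T y >= c,  y >= 0.

So the dual LP is:
  minimize  10y1 + 6y2 + 10y3 + 9y4
  subject to:
    y1 + y3 + 2y4 >= 3
    y2 + 2y3 + 2y4 >= 4
    y1, y2, y3, y4 >= 0

Solving the primal: x* = (0, 4.5).
  primal value c^T x* = 18.
Solving the dual: y* = (0, 0, 0, 2).
  dual value b^T y* = 18.
Strong duality: c^T x* = b^T y*. Confirmed.

18


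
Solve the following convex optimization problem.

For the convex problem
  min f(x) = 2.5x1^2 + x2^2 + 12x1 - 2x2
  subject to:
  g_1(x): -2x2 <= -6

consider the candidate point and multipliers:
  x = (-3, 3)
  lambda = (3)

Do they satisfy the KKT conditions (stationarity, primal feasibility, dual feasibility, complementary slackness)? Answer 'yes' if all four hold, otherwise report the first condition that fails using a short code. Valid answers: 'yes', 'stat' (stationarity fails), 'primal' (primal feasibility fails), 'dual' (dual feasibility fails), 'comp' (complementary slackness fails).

Gradient of f: grad f(x) = Q x + c = (-3, 4)
Constraint values g_i(x) = a_i^T x - b_i:
  g_1((-3, 3)) = 0
Stationarity residual: grad f(x) + sum_i lambda_i a_i = (-3, -2)
  -> stationarity FAILS
Primal feasibility (all g_i <= 0): OK
Dual feasibility (all lambda_i >= 0): OK
Complementary slackness (lambda_i * g_i(x) = 0 for all i): OK

Verdict: the first failing condition is stationarity -> stat.

stat


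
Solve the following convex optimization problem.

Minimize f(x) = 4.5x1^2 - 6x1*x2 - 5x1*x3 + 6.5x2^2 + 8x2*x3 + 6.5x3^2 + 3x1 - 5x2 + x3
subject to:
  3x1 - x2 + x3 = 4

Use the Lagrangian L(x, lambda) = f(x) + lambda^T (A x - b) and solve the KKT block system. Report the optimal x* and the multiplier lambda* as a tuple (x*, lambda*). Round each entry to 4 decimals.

Form the Lagrangian:
  L(x, lambda) = (1/2) x^T Q x + c^T x + lambda^T (A x - b)
Stationarity (grad_x L = 0): Q x + c + A^T lambda = 0.
Primal feasibility: A x = b.

This gives the KKT block system:
  [ Q   A^T ] [ x     ]   [-c ]
  [ A    0  ] [ lambda ] = [ b ]

Solving the linear system:
  x*      = (1.368, 0.5056, 0.4015)
  lambda* = (-3.4238)
  f(x*)   = 7.8364

x* = (1.368, 0.5056, 0.4015), lambda* = (-3.4238)


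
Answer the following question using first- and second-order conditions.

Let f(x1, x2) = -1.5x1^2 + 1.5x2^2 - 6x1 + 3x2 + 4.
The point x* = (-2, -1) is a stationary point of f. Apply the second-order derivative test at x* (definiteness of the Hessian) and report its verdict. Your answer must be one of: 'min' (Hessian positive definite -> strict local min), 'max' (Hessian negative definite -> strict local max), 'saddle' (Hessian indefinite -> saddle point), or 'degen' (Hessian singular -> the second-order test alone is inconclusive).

Compute the Hessian H = grad^2 f:
  H = [[-3, 0], [0, 3]]
Verify stationarity: grad f(x*) = H x* + g = (0, 0).
Eigenvalues of H: -3, 3.
Eigenvalues have mixed signs, so H is indefinite -> x* is a saddle point.

saddle


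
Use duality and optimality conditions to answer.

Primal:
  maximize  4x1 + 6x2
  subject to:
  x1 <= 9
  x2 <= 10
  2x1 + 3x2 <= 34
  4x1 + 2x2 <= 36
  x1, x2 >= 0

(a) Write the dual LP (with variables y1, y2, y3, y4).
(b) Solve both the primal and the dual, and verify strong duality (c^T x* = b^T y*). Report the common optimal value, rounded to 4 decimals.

The standard primal-dual pair for 'max c^T x s.t. A x <= b, x >= 0' is:
  Dual:  min b^T y  s.t.  A^T y >= c,  y >= 0.

So the dual LP is:
  minimize  9y1 + 10y2 + 34y3 + 36y4
  subject to:
    y1 + 2y3 + 4y4 >= 4
    y2 + 3y3 + 2y4 >= 6
    y1, y2, y3, y4 >= 0

Solving the primal: x* = (5, 8).
  primal value c^T x* = 68.
Solving the dual: y* = (0, 0, 2, 0).
  dual value b^T y* = 68.
Strong duality: c^T x* = b^T y*. Confirmed.

68


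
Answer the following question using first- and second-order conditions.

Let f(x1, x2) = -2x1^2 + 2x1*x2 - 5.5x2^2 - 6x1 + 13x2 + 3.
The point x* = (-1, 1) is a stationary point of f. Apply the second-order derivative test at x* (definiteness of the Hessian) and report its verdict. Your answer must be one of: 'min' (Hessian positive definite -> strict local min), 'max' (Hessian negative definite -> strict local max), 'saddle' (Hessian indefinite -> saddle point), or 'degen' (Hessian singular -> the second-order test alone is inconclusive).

Compute the Hessian H = grad^2 f:
  H = [[-4, 2], [2, -11]]
Verify stationarity: grad f(x*) = H x* + g = (0, 0).
Eigenvalues of H: -11.5311, -3.4689.
Both eigenvalues < 0, so H is negative definite -> x* is a strict local max.

max


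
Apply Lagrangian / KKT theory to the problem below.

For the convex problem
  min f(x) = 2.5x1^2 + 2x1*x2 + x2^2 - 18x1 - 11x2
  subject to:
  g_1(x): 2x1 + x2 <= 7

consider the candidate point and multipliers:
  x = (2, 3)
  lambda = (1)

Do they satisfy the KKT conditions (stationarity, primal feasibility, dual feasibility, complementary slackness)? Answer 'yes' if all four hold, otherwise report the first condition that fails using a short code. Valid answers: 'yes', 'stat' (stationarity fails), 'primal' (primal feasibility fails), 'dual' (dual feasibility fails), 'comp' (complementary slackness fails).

Gradient of f: grad f(x) = Q x + c = (-2, -1)
Constraint values g_i(x) = a_i^T x - b_i:
  g_1((2, 3)) = 0
Stationarity residual: grad f(x) + sum_i lambda_i a_i = (0, 0)
  -> stationarity OK
Primal feasibility (all g_i <= 0): OK
Dual feasibility (all lambda_i >= 0): OK
Complementary slackness (lambda_i * g_i(x) = 0 for all i): OK

Verdict: yes, KKT holds.

yes


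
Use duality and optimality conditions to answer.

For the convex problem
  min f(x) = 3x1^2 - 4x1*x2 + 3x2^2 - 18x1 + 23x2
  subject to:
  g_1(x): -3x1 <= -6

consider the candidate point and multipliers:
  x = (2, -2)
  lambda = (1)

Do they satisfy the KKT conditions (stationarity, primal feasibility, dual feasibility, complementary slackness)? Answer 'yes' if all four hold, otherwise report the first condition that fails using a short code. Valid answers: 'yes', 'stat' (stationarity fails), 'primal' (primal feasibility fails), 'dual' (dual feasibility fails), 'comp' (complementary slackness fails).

Gradient of f: grad f(x) = Q x + c = (2, 3)
Constraint values g_i(x) = a_i^T x - b_i:
  g_1((2, -2)) = 0
Stationarity residual: grad f(x) + sum_i lambda_i a_i = (-1, 3)
  -> stationarity FAILS
Primal feasibility (all g_i <= 0): OK
Dual feasibility (all lambda_i >= 0): OK
Complementary slackness (lambda_i * g_i(x) = 0 for all i): OK

Verdict: the first failing condition is stationarity -> stat.

stat


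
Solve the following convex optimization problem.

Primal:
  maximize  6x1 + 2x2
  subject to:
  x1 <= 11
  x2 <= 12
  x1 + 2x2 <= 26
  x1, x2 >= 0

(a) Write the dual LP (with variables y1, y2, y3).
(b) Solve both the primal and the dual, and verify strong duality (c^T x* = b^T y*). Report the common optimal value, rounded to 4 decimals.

The standard primal-dual pair for 'max c^T x s.t. A x <= b, x >= 0' is:
  Dual:  min b^T y  s.t.  A^T y >= c,  y >= 0.

So the dual LP is:
  minimize  11y1 + 12y2 + 26y3
  subject to:
    y1 + y3 >= 6
    y2 + 2y3 >= 2
    y1, y2, y3 >= 0

Solving the primal: x* = (11, 7.5).
  primal value c^T x* = 81.
Solving the dual: y* = (5, 0, 1).
  dual value b^T y* = 81.
Strong duality: c^T x* = b^T y*. Confirmed.

81


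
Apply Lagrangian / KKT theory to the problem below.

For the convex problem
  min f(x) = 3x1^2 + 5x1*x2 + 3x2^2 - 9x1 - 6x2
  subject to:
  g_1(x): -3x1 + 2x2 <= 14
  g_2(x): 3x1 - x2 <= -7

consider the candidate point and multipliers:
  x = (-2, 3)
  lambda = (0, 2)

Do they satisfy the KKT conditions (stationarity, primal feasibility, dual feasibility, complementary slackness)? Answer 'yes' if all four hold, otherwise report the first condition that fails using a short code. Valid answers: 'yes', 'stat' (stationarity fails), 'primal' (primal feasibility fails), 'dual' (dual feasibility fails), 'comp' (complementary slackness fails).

Gradient of f: grad f(x) = Q x + c = (-6, 2)
Constraint values g_i(x) = a_i^T x - b_i:
  g_1((-2, 3)) = -2
  g_2((-2, 3)) = -2
Stationarity residual: grad f(x) + sum_i lambda_i a_i = (0, 0)
  -> stationarity OK
Primal feasibility (all g_i <= 0): OK
Dual feasibility (all lambda_i >= 0): OK
Complementary slackness (lambda_i * g_i(x) = 0 for all i): FAILS

Verdict: the first failing condition is complementary_slackness -> comp.

comp


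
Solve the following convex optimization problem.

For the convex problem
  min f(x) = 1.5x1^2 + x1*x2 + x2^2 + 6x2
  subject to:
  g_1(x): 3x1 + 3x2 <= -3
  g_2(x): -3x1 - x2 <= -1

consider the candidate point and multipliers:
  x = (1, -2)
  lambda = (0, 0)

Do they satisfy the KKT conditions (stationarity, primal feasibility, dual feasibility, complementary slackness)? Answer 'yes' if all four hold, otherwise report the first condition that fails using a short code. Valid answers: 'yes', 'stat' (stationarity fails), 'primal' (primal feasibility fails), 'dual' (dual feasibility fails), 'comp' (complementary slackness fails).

Gradient of f: grad f(x) = Q x + c = (1, 3)
Constraint values g_i(x) = a_i^T x - b_i:
  g_1((1, -2)) = 0
  g_2((1, -2)) = 0
Stationarity residual: grad f(x) + sum_i lambda_i a_i = (1, 3)
  -> stationarity FAILS
Primal feasibility (all g_i <= 0): OK
Dual feasibility (all lambda_i >= 0): OK
Complementary slackness (lambda_i * g_i(x) = 0 for all i): OK

Verdict: the first failing condition is stationarity -> stat.

stat


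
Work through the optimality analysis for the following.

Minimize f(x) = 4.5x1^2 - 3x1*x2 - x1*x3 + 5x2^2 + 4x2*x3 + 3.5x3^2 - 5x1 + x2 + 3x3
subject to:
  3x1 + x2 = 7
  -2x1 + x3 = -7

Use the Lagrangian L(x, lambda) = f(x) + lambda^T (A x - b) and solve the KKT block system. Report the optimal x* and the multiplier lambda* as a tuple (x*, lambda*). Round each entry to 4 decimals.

Form the Lagrangian:
  L(x, lambda) = (1/2) x^T Q x + c^T x + lambda^T (A x - b)
Stationarity (grad_x L = 0): Q x + c + A^T lambda = 0.
Primal feasibility: A x = b.

This gives the KKT block system:
  [ Q   A^T ] [ x     ]   [-c ]
  [ A    0  ] [ lambda ] = [ b ]

Solving the linear system:
  x*      = (1.9785, 1.0645, -3.043)
  lambda* = (6.4624, 16.0215)
  f(x*)   = 24.4785

x* = (1.9785, 1.0645, -3.043), lambda* = (6.4624, 16.0215)


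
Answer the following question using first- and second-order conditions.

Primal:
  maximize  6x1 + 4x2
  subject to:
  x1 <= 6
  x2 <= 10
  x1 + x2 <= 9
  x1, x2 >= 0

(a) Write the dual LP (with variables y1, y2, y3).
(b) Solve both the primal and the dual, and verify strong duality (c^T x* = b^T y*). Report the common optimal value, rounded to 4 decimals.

The standard primal-dual pair for 'max c^T x s.t. A x <= b, x >= 0' is:
  Dual:  min b^T y  s.t.  A^T y >= c,  y >= 0.

So the dual LP is:
  minimize  6y1 + 10y2 + 9y3
  subject to:
    y1 + y3 >= 6
    y2 + y3 >= 4
    y1, y2, y3 >= 0

Solving the primal: x* = (6, 3).
  primal value c^T x* = 48.
Solving the dual: y* = (2, 0, 4).
  dual value b^T y* = 48.
Strong duality: c^T x* = b^T y*. Confirmed.

48


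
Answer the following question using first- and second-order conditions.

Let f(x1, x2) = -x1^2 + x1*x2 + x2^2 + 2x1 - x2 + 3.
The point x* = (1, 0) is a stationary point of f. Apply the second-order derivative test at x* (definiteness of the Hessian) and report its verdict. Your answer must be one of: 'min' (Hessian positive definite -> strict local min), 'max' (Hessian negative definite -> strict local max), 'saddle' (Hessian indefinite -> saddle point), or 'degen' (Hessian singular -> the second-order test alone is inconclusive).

Compute the Hessian H = grad^2 f:
  H = [[-2, 1], [1, 2]]
Verify stationarity: grad f(x*) = H x* + g = (0, 0).
Eigenvalues of H: -2.2361, 2.2361.
Eigenvalues have mixed signs, so H is indefinite -> x* is a saddle point.

saddle


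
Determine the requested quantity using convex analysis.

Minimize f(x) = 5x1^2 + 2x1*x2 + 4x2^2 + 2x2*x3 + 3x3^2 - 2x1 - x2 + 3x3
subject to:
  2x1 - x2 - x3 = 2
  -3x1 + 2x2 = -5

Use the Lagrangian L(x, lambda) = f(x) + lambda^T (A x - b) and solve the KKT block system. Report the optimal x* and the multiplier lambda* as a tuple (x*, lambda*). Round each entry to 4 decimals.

Form the Lagrangian:
  L(x, lambda) = (1/2) x^T Q x + c^T x + lambda^T (A x - b)
Stationarity (grad_x L = 0): Q x + c + A^T lambda = 0.
Primal feasibility: A x = b.

This gives the KKT block system:
  [ Q   A^T ] [ x     ]   [-c ]
  [ A    0  ] [ lambda ] = [ b ]

Solving the linear system:
  x*      = (0.9481, -1.0779, 0.974)
  lambda* = (6.6883, 6.2338)
  f(x*)   = 9.9481

x* = (0.9481, -1.0779, 0.974), lambda* = (6.6883, 6.2338)


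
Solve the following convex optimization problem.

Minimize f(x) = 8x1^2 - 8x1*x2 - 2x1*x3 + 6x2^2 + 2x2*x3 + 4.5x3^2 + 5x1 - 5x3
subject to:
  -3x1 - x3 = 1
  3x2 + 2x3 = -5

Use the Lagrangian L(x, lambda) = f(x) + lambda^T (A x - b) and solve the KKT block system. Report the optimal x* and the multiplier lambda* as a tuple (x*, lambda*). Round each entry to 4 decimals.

Form the Lagrangian:
  L(x, lambda) = (1/2) x^T Q x + c^T x + lambda^T (A x - b)
Stationarity (grad_x L = 0): Q x + c + A^T lambda = 0.
Primal feasibility: A x = b.

This gives the KKT block system:
  [ Q   A^T ] [ x     ]   [-c ]
  [ A    0  ] [ lambda ] = [ b ]

Solving the linear system:
  x*      = (-0.3465, -1.6931, 0.0396)
  lambda* = (4.3069, 5.8218)
  f(x*)   = 11.4356

x* = (-0.3465, -1.6931, 0.0396), lambda* = (4.3069, 5.8218)


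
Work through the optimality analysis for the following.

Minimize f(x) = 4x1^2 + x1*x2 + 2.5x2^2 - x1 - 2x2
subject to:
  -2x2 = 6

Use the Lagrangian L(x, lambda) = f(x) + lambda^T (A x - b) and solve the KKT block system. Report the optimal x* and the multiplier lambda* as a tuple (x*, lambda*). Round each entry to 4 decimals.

Form the Lagrangian:
  L(x, lambda) = (1/2) x^T Q x + c^T x + lambda^T (A x - b)
Stationarity (grad_x L = 0): Q x + c + A^T lambda = 0.
Primal feasibility: A x = b.

This gives the KKT block system:
  [ Q   A^T ] [ x     ]   [-c ]
  [ A    0  ] [ lambda ] = [ b ]

Solving the linear system:
  x*      = (0.5, -3)
  lambda* = (-8.25)
  f(x*)   = 27.5

x* = (0.5, -3), lambda* = (-8.25)


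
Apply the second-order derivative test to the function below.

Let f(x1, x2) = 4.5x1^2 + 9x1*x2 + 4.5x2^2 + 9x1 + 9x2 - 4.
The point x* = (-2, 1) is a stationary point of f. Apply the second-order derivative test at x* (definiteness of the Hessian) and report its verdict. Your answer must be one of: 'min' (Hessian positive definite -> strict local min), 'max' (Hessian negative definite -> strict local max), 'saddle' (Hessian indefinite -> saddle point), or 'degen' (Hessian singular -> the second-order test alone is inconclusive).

Compute the Hessian H = grad^2 f:
  H = [[9, 9], [9, 9]]
Verify stationarity: grad f(x*) = H x* + g = (0, 0).
Eigenvalues of H: 0, 18.
H has a zero eigenvalue (singular; positive semidefinite but not definite), so H is neither positive definite, negative definite, nor indefinite. The second-order test alone is inconclusive -> degen.
(Indeed, f is constant along the null direction of H through x*, so x* is not a strict local extremum.)

degen


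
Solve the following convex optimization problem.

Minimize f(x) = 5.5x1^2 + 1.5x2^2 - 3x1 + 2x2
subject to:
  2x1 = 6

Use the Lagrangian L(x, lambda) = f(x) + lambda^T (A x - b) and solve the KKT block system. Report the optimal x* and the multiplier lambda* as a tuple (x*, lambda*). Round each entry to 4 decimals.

Form the Lagrangian:
  L(x, lambda) = (1/2) x^T Q x + c^T x + lambda^T (A x - b)
Stationarity (grad_x L = 0): Q x + c + A^T lambda = 0.
Primal feasibility: A x = b.

This gives the KKT block system:
  [ Q   A^T ] [ x     ]   [-c ]
  [ A    0  ] [ lambda ] = [ b ]

Solving the linear system:
  x*      = (3, -0.6667)
  lambda* = (-15)
  f(x*)   = 39.8333

x* = (3, -0.6667), lambda* = (-15)


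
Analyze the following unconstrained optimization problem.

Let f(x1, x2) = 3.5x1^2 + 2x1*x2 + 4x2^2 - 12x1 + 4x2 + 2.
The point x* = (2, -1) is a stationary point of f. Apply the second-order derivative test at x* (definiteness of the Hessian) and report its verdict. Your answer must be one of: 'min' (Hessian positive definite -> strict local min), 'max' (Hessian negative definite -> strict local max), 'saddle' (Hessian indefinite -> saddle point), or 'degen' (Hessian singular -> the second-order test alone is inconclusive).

Compute the Hessian H = grad^2 f:
  H = [[7, 2], [2, 8]]
Verify stationarity: grad f(x*) = H x* + g = (0, 0).
Eigenvalues of H: 5.4384, 9.5616.
Both eigenvalues > 0, so H is positive definite -> x* is a strict local min.

min


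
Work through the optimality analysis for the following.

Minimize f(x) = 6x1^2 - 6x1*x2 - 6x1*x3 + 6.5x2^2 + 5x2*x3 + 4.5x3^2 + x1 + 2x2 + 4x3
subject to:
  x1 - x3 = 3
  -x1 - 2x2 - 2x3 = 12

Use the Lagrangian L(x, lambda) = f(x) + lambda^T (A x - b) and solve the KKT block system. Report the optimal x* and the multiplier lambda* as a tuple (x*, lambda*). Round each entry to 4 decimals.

Form the Lagrangian:
  L(x, lambda) = (1/2) x^T Q x + c^T x + lambda^T (A x - b)
Stationarity (grad_x L = 0): Q x + c + A^T lambda = 0.
Primal feasibility: A x = b.

This gives the KKT block system:
  [ Q   A^T ] [ x     ]   [-c ]
  [ A    0  ] [ lambda ] = [ b ]

Solving the linear system:
  x*      = (-1.8667, -0.2, -4.8667)
  lambda* = (-15.8667, -6.8667)
  f(x*)   = 54.1333

x* = (-1.8667, -0.2, -4.8667), lambda* = (-15.8667, -6.8667)


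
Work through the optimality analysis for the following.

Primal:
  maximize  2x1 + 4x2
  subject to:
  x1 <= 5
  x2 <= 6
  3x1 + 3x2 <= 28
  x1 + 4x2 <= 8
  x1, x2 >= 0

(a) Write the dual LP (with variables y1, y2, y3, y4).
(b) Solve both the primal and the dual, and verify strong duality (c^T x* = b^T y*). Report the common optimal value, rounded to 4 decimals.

The standard primal-dual pair for 'max c^T x s.t. A x <= b, x >= 0' is:
  Dual:  min b^T y  s.t.  A^T y >= c,  y >= 0.

So the dual LP is:
  minimize  5y1 + 6y2 + 28y3 + 8y4
  subject to:
    y1 + 3y3 + y4 >= 2
    y2 + 3y3 + 4y4 >= 4
    y1, y2, y3, y4 >= 0

Solving the primal: x* = (5, 0.75).
  primal value c^T x* = 13.
Solving the dual: y* = (1, 0, 0, 1).
  dual value b^T y* = 13.
Strong duality: c^T x* = b^T y*. Confirmed.

13


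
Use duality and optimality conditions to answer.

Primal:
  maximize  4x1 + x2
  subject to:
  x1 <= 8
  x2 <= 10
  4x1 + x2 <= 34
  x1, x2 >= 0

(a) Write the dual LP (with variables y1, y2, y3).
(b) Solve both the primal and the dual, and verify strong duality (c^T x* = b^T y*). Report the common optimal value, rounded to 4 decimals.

The standard primal-dual pair for 'max c^T x s.t. A x <= b, x >= 0' is:
  Dual:  min b^T y  s.t.  A^T y >= c,  y >= 0.

So the dual LP is:
  minimize  8y1 + 10y2 + 34y3
  subject to:
    y1 + 4y3 >= 4
    y2 + y3 >= 1
    y1, y2, y3 >= 0

Solving the primal: x* = (6, 10).
  primal value c^T x* = 34.
Solving the dual: y* = (0, 0, 1).
  dual value b^T y* = 34.
Strong duality: c^T x* = b^T y*. Confirmed.

34


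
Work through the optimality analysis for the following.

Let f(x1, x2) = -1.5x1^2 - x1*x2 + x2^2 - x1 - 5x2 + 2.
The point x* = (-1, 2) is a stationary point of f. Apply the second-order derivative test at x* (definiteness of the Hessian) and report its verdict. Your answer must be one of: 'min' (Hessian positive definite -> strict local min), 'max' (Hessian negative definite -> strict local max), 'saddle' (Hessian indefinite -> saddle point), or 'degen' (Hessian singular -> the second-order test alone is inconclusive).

Compute the Hessian H = grad^2 f:
  H = [[-3, -1], [-1, 2]]
Verify stationarity: grad f(x*) = H x* + g = (0, 0).
Eigenvalues of H: -3.1926, 2.1926.
Eigenvalues have mixed signs, so H is indefinite -> x* is a saddle point.

saddle


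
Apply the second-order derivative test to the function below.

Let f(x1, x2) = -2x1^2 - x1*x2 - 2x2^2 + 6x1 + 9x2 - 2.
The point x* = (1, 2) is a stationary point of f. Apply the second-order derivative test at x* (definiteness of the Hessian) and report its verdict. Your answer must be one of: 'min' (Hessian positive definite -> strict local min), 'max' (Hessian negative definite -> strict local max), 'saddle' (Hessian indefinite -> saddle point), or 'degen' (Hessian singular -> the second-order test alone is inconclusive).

Compute the Hessian H = grad^2 f:
  H = [[-4, -1], [-1, -4]]
Verify stationarity: grad f(x*) = H x* + g = (0, 0).
Eigenvalues of H: -5, -3.
Both eigenvalues < 0, so H is negative definite -> x* is a strict local max.

max


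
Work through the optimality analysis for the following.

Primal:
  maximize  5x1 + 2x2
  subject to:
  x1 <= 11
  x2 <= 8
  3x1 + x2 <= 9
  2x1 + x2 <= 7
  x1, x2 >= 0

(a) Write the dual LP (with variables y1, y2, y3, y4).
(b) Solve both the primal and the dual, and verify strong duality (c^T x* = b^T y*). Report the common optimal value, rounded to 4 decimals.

The standard primal-dual pair for 'max c^T x s.t. A x <= b, x >= 0' is:
  Dual:  min b^T y  s.t.  A^T y >= c,  y >= 0.

So the dual LP is:
  minimize  11y1 + 8y2 + 9y3 + 7y4
  subject to:
    y1 + 3y3 + 2y4 >= 5
    y2 + y3 + y4 >= 2
    y1, y2, y3, y4 >= 0

Solving the primal: x* = (2, 3).
  primal value c^T x* = 16.
Solving the dual: y* = (0, 0, 1, 1).
  dual value b^T y* = 16.
Strong duality: c^T x* = b^T y*. Confirmed.

16


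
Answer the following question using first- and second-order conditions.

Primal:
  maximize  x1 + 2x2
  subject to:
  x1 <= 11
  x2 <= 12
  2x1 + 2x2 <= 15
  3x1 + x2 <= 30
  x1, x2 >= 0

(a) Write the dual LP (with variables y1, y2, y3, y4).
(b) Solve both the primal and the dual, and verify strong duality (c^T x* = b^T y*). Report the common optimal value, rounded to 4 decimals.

The standard primal-dual pair for 'max c^T x s.t. A x <= b, x >= 0' is:
  Dual:  min b^T y  s.t.  A^T y >= c,  y >= 0.

So the dual LP is:
  minimize  11y1 + 12y2 + 15y3 + 30y4
  subject to:
    y1 + 2y3 + 3y4 >= 1
    y2 + 2y3 + y4 >= 2
    y1, y2, y3, y4 >= 0

Solving the primal: x* = (0, 7.5).
  primal value c^T x* = 15.
Solving the dual: y* = (0, 0, 1, 0).
  dual value b^T y* = 15.
Strong duality: c^T x* = b^T y*. Confirmed.

15


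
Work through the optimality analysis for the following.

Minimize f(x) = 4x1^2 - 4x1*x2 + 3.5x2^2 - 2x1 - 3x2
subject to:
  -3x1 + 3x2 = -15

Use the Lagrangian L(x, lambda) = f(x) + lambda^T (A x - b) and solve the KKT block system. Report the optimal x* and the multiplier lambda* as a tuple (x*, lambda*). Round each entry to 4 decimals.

Form the Lagrangian:
  L(x, lambda) = (1/2) x^T Q x + c^T x + lambda^T (A x - b)
Stationarity (grad_x L = 0): Q x + c + A^T lambda = 0.
Primal feasibility: A x = b.

This gives the KKT block system:
  [ Q   A^T ] [ x     ]   [-c ]
  [ A    0  ] [ lambda ] = [ b ]

Solving the linear system:
  x*      = (2.8571, -2.1429)
  lambda* = (9.8095)
  f(x*)   = 73.9286

x* = (2.8571, -2.1429), lambda* = (9.8095)


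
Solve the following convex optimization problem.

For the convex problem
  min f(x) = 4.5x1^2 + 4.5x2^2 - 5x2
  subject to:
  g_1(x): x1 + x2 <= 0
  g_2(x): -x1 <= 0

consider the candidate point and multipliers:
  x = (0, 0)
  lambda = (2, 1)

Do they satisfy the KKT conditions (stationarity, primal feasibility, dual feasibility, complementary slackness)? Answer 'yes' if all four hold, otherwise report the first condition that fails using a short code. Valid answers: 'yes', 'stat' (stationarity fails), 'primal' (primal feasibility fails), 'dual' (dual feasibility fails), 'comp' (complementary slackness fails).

Gradient of f: grad f(x) = Q x + c = (0, -5)
Constraint values g_i(x) = a_i^T x - b_i:
  g_1((0, 0)) = 0
  g_2((0, 0)) = 0
Stationarity residual: grad f(x) + sum_i lambda_i a_i = (1, -3)
  -> stationarity FAILS
Primal feasibility (all g_i <= 0): OK
Dual feasibility (all lambda_i >= 0): OK
Complementary slackness (lambda_i * g_i(x) = 0 for all i): OK

Verdict: the first failing condition is stationarity -> stat.

stat


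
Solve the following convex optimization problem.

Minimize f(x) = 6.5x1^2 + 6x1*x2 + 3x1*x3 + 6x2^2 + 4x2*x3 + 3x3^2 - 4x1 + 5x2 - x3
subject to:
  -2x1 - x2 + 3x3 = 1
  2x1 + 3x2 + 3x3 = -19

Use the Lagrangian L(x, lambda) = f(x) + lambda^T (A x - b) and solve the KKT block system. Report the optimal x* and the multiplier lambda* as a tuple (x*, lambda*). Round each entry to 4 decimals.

Form the Lagrangian:
  L(x, lambda) = (1/2) x^T Q x + c^T x + lambda^T (A x - b)
Stationarity (grad_x L = 0): Q x + c + A^T lambda = 0.
Primal feasibility: A x = b.

This gives the KKT block system:
  [ Q   A^T ] [ x     ]   [-c ]
  [ A    0  ] [ lambda ] = [ b ]

Solving the linear system:
  x*      = (-0.9744, -4.0256, -1.6581)
  lambda* = (-6.453, 16.4444)
  f(x*)   = 152.1624

x* = (-0.9744, -4.0256, -1.6581), lambda* = (-6.453, 16.4444)


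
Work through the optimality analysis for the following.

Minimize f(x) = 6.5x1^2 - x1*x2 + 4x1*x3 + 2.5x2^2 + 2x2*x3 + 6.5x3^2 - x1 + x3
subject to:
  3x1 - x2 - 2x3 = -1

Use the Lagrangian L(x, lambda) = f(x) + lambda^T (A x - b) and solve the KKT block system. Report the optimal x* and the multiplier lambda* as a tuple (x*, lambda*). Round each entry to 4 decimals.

Form the Lagrangian:
  L(x, lambda) = (1/2) x^T Q x + c^T x + lambda^T (A x - b)
Stationarity (grad_x L = 0): Q x + c + A^T lambda = 0.
Primal feasibility: A x = b.

This gives the KKT block system:
  [ Q   A^T ] [ x     ]   [-c ]
  [ A    0  ] [ lambda ] = [ b ]

Solving the linear system:
  x*      = (-0.2039, 0.1219, 0.1332)
  lambda* = (1.0799)
  f(x*)   = 0.7085

x* = (-0.2039, 0.1219, 0.1332), lambda* = (1.0799)


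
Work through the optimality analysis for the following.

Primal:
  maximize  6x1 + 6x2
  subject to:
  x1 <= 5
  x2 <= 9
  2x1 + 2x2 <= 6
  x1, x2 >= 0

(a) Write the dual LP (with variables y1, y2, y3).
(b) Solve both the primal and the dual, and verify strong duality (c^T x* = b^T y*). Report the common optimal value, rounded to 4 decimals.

The standard primal-dual pair for 'max c^T x s.t. A x <= b, x >= 0' is:
  Dual:  min b^T y  s.t.  A^T y >= c,  y >= 0.

So the dual LP is:
  minimize  5y1 + 9y2 + 6y3
  subject to:
    y1 + 2y3 >= 6
    y2 + 2y3 >= 6
    y1, y2, y3 >= 0

Solving the primal: x* = (3, 0).
  primal value c^T x* = 18.
Solving the dual: y* = (0, 0, 3).
  dual value b^T y* = 18.
Strong duality: c^T x* = b^T y*. Confirmed.

18


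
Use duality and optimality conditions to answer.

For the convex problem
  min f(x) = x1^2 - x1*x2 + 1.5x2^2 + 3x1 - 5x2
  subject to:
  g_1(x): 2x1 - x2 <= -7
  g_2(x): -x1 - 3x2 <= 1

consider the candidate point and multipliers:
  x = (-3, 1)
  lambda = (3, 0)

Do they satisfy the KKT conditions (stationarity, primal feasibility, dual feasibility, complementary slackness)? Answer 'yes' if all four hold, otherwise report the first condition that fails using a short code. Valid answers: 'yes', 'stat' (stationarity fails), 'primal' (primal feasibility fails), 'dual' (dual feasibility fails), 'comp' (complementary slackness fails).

Gradient of f: grad f(x) = Q x + c = (-4, 1)
Constraint values g_i(x) = a_i^T x - b_i:
  g_1((-3, 1)) = 0
  g_2((-3, 1)) = -1
Stationarity residual: grad f(x) + sum_i lambda_i a_i = (2, -2)
  -> stationarity FAILS
Primal feasibility (all g_i <= 0): OK
Dual feasibility (all lambda_i >= 0): OK
Complementary slackness (lambda_i * g_i(x) = 0 for all i): OK

Verdict: the first failing condition is stationarity -> stat.

stat


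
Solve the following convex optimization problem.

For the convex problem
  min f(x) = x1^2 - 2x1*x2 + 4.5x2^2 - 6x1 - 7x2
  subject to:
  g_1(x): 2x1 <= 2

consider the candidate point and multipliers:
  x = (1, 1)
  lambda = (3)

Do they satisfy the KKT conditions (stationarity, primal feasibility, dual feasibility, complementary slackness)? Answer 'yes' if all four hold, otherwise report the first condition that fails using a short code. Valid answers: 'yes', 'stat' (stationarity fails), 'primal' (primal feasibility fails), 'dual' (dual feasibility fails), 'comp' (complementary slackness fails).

Gradient of f: grad f(x) = Q x + c = (-6, 0)
Constraint values g_i(x) = a_i^T x - b_i:
  g_1((1, 1)) = 0
Stationarity residual: grad f(x) + sum_i lambda_i a_i = (0, 0)
  -> stationarity OK
Primal feasibility (all g_i <= 0): OK
Dual feasibility (all lambda_i >= 0): OK
Complementary slackness (lambda_i * g_i(x) = 0 for all i): OK

Verdict: yes, KKT holds.

yes


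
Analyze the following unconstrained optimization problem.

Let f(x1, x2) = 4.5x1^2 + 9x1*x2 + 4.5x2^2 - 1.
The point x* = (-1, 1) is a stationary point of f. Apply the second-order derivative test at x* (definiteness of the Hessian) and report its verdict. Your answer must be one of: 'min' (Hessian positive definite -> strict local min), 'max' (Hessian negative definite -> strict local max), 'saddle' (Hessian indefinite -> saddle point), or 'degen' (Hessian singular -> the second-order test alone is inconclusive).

Compute the Hessian H = grad^2 f:
  H = [[9, 9], [9, 9]]
Verify stationarity: grad f(x*) = H x* + g = (0, 0).
Eigenvalues of H: 0, 18.
H has a zero eigenvalue (singular; positive semidefinite but not definite), so H is neither positive definite, negative definite, nor indefinite. The second-order test alone is inconclusive -> degen.
(Indeed, f is constant along the null direction of H through x*, so x* is not a strict local extremum.)

degen


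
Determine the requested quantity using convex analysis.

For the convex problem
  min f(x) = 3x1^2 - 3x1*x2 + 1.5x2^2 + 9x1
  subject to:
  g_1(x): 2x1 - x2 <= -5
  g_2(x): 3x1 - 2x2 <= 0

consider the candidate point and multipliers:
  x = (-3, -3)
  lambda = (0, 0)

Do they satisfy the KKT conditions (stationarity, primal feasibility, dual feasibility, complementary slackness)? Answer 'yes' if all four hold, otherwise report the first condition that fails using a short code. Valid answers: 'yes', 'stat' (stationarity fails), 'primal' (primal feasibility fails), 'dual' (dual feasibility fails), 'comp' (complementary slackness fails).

Gradient of f: grad f(x) = Q x + c = (0, 0)
Constraint values g_i(x) = a_i^T x - b_i:
  g_1((-3, -3)) = 2
  g_2((-3, -3)) = -3
Stationarity residual: grad f(x) + sum_i lambda_i a_i = (0, 0)
  -> stationarity OK
Primal feasibility (all g_i <= 0): FAILS
Dual feasibility (all lambda_i >= 0): OK
Complementary slackness (lambda_i * g_i(x) = 0 for all i): OK

Verdict: the first failing condition is primal_feasibility -> primal.

primal


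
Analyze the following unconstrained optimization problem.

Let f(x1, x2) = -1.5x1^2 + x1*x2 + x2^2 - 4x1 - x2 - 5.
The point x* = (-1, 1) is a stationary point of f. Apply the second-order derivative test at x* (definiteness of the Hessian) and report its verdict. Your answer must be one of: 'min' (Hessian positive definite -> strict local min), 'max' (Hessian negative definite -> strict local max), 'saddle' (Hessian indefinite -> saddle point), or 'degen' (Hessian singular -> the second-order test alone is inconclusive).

Compute the Hessian H = grad^2 f:
  H = [[-3, 1], [1, 2]]
Verify stationarity: grad f(x*) = H x* + g = (0, 0).
Eigenvalues of H: -3.1926, 2.1926.
Eigenvalues have mixed signs, so H is indefinite -> x* is a saddle point.

saddle


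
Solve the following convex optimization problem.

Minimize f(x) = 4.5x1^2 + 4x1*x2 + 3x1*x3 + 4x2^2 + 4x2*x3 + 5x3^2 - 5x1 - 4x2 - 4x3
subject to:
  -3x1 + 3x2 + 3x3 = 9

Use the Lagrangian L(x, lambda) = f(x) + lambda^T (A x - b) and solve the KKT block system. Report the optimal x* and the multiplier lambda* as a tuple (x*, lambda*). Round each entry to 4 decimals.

Form the Lagrangian:
  L(x, lambda) = (1/2) x^T Q x + c^T x + lambda^T (A x - b)
Stationarity (grad_x L = 0): Q x + c + A^T lambda = 0.
Primal feasibility: A x = b.

This gives the KKT block system:
  [ Q   A^T ] [ x     ]   [-c ]
  [ A    0  ] [ lambda ] = [ b ]

Solving the linear system:
  x*      = (-0.9333, 1.3333, 0.7333)
  lambda* = (-1.9556)
  f(x*)   = 7

x* = (-0.9333, 1.3333, 0.7333), lambda* = (-1.9556)
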